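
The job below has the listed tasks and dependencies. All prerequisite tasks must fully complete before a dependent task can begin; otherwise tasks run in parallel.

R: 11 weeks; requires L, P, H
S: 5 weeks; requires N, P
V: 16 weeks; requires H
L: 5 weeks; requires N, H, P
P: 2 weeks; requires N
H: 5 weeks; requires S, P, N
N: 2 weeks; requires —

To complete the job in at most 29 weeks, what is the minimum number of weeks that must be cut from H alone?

1

Current finish: 30 weeks; target: 29.
H is on every critical path, so each week cut from H cuts the finish by one (this holds down to a finish of 26).
Need 30 − 29 = 1 week off H → H becomes 4 weeks, finish becomes 29.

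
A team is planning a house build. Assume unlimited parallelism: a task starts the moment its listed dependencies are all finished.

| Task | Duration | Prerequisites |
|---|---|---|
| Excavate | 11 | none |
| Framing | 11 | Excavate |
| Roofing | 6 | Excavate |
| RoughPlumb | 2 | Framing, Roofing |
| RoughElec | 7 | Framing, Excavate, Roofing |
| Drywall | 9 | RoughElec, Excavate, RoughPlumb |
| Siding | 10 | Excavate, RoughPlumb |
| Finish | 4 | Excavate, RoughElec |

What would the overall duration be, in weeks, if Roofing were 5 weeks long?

Baseline: Excavate→Framing→RoughElec→Drywall = 11+11+7+9 = 38 → 38 weeks.
Roofing is off the critical path — its longest chain is 33 weeks, giving 5 of slack.
No other chain overtakes it, so the finish is 38 weeks.

38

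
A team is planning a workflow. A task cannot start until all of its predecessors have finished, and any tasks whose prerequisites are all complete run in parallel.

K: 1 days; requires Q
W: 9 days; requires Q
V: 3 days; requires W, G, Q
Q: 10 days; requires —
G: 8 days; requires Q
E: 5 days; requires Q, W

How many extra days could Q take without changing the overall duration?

0

The longest chain is Q→W→E = 10+9+5 = 24; overall finish 24 days.
Longest path through Q: 24 days (earliest finish 10, latest finish 10).
Float = 24 − 24 = 0.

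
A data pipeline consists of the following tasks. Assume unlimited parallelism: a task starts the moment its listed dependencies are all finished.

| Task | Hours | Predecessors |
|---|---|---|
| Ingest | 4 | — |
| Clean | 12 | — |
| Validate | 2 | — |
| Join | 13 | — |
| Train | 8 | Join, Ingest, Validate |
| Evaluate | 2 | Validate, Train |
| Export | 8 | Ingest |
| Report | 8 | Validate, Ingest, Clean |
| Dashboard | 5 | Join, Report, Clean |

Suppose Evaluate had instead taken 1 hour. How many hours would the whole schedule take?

25

Actual critical path: Clean→Report→Dashboard = 12+8+5 = 25 ⇒ 25 hours.
The longest path through Evaluate is only 23 hours, so Evaluate has float 2.
The critical path is still Clean→Report→Dashboard; finish is now 25 hours.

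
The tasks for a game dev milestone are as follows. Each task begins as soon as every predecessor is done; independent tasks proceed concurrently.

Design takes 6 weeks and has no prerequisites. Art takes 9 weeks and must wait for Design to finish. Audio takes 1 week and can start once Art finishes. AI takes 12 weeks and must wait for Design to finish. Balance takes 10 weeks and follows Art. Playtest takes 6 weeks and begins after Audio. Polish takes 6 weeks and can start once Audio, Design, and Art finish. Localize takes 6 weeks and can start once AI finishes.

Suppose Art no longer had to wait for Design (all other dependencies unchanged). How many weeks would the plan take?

24

With the dependency in place, Design→Art→Balance = 6+9+10 = 25 sets the finish at 25 weeks.
Without Design→Art, Art's earliest start moves from 6 to 0.
New critical path: Design→AI→Localize = 6+12+6 = 24 ⇒ 24 weeks.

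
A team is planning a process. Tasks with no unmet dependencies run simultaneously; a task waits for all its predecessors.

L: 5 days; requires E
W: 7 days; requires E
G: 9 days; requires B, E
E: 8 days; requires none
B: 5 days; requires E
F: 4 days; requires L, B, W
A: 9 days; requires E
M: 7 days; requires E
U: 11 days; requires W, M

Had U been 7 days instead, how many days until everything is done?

As given, the longest chain is E→W→U = 8+7+11 = 26, so the finish is 26 days.
U is on the critical path; changing it to 7 makes that path 22 days.
The binding chain switches to E→B→G = 8+5+9 = 22; finish 22 days.

22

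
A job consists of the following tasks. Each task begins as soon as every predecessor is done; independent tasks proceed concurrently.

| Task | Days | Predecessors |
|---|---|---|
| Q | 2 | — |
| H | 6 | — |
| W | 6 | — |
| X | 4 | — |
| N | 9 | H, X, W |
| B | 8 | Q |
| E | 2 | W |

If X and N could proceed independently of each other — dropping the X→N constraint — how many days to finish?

Original critical path: H→N = 6+9 = 15 ⇒ 15 days.
Dropping X→N doesn't change N's earliest start (6); another predecessor still binds.
New critical path: H→N = 6+9 = 15 ⇒ 15 days.

15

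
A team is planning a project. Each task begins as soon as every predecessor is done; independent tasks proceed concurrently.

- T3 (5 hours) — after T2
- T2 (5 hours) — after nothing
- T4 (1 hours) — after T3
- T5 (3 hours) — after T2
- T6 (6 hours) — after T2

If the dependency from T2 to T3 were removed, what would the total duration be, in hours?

Before: longest chain T2→T3→T4 = 5+5+1 = 11, finish 11.
Without T2→T3, T3's earliest start moves from 5 to 0.
After: T2→T6 = 5+6 = 11 → 11 hours.

11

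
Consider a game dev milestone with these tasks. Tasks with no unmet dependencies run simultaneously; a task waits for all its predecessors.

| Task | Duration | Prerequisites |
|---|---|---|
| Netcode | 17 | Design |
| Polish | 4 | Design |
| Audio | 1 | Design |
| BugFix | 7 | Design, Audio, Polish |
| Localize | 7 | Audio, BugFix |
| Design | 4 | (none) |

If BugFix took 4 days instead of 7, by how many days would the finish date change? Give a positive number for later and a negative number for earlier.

Critical path before the change: Design→Polish→BugFix→Localize = 4+4+7+7 = 22 giving 22 days.
BugFix lies on that path, so at 4 days the path becomes 19 days.
The binding chain switches to Design→Netcode = 4+17 = 21; finish 21 days.
Change in finish: 21 − 22 = -1 days.

-1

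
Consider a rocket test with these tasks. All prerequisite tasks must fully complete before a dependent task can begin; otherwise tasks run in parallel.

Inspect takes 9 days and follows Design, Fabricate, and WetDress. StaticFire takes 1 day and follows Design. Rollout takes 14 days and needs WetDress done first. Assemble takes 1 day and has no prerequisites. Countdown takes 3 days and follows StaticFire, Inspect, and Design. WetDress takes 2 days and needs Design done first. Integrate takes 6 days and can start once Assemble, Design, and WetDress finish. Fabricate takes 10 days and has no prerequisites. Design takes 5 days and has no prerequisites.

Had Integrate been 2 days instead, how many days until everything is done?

22

Critical path before the change: Fabricate→Inspect→Countdown = 10+9+3 = 22 giving 22 days.
Integrate has 9 days of float (longest path through it is 13).
That remains the longest chain; total 22 days.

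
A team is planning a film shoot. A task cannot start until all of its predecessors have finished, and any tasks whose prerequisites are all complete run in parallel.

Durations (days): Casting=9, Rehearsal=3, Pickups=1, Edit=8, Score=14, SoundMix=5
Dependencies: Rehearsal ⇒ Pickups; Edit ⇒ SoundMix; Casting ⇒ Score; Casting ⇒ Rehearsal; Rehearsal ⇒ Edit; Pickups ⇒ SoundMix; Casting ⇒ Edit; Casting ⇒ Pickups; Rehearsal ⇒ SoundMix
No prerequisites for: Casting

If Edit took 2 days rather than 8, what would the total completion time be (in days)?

23

The binding path is Casting→Rehearsal→Edit→SoundMix = 9+3+8+5 = 25; finish at 25 days.
Edit lies on that path, so at 2 days the path becomes 19 days.
Now Casting→Score = 9+14 = 23 is longest, so the finish becomes 23 days.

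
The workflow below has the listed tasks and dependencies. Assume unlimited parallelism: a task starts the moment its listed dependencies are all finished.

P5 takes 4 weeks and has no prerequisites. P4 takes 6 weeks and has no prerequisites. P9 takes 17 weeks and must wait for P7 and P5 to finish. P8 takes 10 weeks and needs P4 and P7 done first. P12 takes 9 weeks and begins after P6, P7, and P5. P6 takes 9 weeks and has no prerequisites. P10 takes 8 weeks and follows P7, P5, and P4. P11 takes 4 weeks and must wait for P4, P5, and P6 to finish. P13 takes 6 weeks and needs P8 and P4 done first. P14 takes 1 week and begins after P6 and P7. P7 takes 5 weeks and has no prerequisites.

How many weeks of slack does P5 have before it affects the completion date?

Critical path: P4→P8→P13 = 6+10+6 = 22, so the finish is 22 weeks.
The longest chain containing P5 totals 21 weeks.
Slack of P5 = 1 − 0 = 1 week.

1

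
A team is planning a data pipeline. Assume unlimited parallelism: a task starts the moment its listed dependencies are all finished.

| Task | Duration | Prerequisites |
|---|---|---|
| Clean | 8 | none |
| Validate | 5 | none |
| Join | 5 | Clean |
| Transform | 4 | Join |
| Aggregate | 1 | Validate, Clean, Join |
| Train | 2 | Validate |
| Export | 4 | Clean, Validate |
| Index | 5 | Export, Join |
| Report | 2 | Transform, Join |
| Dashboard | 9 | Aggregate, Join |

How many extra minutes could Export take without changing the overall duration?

6

The longest chain is Clean→Join→Aggregate→Dashboard = 8+5+1+9 = 23; overall finish 23 minutes.
Export finishes as early as 12 and must finish by 18.
So Export can slip 18 − 12 = 6 minutes.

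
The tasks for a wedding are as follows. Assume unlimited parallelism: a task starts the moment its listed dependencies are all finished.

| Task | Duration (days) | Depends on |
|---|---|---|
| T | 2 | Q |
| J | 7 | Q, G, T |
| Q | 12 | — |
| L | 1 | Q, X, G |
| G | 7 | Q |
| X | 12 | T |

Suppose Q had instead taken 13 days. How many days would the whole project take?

28

The binding path is Q→T→X→L = 12+2+12+1 = 27; finish at 27 days.
Q is on the critical path; changing it to 13 makes that path 28 days.
That remains the longest chain; total 28 days.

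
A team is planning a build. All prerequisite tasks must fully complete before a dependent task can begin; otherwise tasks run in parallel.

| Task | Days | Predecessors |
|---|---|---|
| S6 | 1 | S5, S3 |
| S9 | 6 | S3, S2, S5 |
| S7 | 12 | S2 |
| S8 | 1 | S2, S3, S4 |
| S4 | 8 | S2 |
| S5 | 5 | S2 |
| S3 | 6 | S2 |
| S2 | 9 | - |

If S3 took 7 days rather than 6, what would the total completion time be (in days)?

Baseline: S2→S3→S9 = 9+6+6 = 21 → 21 days.
S3 is on the critical path; changing it to 7 makes that path 22 days.
That remains the longest chain; total 22 days.

22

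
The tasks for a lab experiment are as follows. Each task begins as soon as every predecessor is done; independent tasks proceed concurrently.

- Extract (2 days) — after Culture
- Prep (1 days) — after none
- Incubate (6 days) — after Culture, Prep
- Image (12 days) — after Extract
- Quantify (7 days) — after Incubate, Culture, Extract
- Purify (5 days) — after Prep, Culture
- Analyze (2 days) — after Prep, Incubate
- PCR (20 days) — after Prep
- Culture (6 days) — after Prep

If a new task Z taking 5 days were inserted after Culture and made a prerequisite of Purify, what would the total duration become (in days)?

21

Originally the project takes 21 days.
With Z inserted, Purify now waits for max(Prep, Culture, Z).
New critical path: Prep→Culture→Extract→Image = 1+6+2+12 = 21 ⇒ 21 days.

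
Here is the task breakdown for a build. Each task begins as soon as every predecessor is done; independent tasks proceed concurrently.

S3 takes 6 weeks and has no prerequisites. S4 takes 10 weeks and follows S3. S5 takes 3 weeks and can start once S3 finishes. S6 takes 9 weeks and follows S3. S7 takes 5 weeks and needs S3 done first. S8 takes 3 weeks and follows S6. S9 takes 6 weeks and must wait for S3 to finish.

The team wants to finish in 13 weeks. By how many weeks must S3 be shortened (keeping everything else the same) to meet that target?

Current finish: 18 weeks; target: 13.
S3 is on every critical path, so each week cut from S3 cuts the finish by one (this holds down to a finish of 13).
Need 18 − 13 = 5 weeks off S3 → S3 becomes 1 week, finish becomes 13.

5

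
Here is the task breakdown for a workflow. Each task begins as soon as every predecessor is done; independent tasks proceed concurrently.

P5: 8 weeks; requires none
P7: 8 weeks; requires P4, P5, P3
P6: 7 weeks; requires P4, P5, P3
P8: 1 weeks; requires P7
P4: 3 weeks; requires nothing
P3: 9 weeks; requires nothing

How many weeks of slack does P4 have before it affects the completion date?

Critical path: P3→P7→P8 = 9+8+1 = 18, so the finish is 18 weeks.
Longest path through P4: 12 weeks (earliest finish 3, latest finish 9).
Float = 18 − 12 = 6.

6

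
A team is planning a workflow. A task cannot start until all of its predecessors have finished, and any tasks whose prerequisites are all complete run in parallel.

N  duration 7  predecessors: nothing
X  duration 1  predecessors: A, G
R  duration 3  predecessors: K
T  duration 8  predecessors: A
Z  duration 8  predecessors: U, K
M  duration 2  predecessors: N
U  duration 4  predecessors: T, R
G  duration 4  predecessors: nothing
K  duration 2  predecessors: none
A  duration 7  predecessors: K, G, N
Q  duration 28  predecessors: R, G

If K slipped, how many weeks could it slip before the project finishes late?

1

The longest chain is N→A→T→U→Z = 7+7+8+4+8 = 34; overall finish 34 weeks.
Longest path through K: 33 weeks (earliest finish 2, latest finish 3).
So K can slip 3 − 2 = 1 week.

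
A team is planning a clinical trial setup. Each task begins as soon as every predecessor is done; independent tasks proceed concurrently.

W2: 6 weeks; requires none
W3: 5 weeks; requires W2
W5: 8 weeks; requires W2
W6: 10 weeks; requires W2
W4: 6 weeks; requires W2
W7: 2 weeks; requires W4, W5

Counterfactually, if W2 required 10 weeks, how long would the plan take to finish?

Critical path before the change: W2→W5→W7 = 6+8+2 = 16 giving 16 weeks.
W2 lies on that path, so at 10 weeks the path becomes 20 weeks.
That remains the longest chain; total 20 weeks.

20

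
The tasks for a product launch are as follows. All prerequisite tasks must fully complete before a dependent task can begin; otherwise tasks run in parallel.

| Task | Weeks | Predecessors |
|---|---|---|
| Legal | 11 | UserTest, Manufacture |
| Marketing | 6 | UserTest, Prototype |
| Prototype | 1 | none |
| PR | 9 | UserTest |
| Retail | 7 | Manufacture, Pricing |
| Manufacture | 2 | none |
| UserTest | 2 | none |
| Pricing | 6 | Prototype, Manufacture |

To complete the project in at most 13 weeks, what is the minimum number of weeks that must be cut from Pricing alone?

2

Current finish: 15 weeks; target: 13.
Pricing is on every critical path, so each week cut from Pricing cuts the finish by one (this holds down to a finish of 13).
Need 15 − 13 = 2 weeks off Pricing → Pricing becomes 4 weeks, finish becomes 13.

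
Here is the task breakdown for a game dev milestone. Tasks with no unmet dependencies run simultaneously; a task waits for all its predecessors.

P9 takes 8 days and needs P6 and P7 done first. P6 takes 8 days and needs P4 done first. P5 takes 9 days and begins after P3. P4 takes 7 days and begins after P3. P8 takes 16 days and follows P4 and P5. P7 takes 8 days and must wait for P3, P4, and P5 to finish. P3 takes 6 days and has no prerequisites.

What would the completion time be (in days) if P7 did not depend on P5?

31

Before: longest chain P3→P5→P7→P9 = 6+9+8+8 = 31, finish 31.
Without P5→P7, P7's earliest start moves from 15 to 13.
New critical path: P3→P5→P8 = 6+9+16 = 31 ⇒ 31 days.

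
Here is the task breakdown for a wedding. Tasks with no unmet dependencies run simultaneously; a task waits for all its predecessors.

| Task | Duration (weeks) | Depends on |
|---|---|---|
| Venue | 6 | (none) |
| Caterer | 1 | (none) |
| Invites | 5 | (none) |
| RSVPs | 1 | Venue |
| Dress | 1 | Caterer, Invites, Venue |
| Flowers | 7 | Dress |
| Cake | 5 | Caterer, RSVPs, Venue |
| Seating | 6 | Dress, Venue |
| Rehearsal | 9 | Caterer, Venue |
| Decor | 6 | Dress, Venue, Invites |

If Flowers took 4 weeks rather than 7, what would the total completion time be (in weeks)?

15

As given, the longest chain is Venue→Rehearsal = 6+9 = 15, so the finish is 15 weeks.
The longest path through Flowers is only 14 weeks, so Flowers has float 1.
That remains the longest chain; total 15 weeks.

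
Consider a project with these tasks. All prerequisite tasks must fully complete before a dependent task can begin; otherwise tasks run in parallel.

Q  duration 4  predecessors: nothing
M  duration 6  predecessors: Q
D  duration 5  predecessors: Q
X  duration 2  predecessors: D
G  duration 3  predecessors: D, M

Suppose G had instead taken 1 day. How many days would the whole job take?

Baseline: Q→M→G = 4+6+3 = 13 → 13 days.
Since G is critical, the -2 change carries straight to that chain (now 11 days).
No other chain overtakes it, so the finish is 11 days.

11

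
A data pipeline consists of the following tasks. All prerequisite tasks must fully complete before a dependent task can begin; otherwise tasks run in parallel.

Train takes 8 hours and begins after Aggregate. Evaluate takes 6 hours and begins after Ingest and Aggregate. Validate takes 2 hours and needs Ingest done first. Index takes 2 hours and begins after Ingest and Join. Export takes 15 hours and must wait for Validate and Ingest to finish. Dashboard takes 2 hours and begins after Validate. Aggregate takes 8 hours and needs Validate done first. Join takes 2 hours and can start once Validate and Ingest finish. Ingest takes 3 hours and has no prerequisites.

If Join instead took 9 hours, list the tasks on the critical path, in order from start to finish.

Ingest, Validate, Aggregate, Train

As given, the longest chain is Ingest→Validate→Aggregate→Train = 3+2+8+8 = 21, so the finish is 21 hours.
The longest path through Join is only 9 hours, so Join has float 12.
The critical path is still Ingest→Validate→Aggregate→Train; finish is now 21 hours.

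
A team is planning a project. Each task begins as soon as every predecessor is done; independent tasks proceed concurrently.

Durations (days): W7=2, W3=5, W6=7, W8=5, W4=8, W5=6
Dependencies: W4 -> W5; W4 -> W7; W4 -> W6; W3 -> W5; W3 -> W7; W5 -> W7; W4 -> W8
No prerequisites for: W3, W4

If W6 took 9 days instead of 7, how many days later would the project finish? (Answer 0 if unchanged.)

The binding path is W4→W5→W7 = 8+6+2 = 16; finish at 16 days.
W6 has 1 day of float (longest path through it is 15).
Now W4→W6 = 8+9 = 17 is longest, so the finish becomes 17 days.
Change in finish: 17 − 16 = +1 days.

1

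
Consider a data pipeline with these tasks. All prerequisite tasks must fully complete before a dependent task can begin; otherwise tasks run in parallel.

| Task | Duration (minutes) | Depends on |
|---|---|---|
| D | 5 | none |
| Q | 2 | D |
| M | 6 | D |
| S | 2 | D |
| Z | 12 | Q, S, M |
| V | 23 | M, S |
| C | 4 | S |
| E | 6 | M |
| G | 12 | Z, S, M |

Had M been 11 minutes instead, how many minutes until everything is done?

Actual critical path: D→M→Z→G = 5+6+12+12 = 35 ⇒ 35 minutes.
Since M is critical, the +5 change carries straight to that chain (now 40 minutes).
That remains the longest chain; total 40 minutes.

40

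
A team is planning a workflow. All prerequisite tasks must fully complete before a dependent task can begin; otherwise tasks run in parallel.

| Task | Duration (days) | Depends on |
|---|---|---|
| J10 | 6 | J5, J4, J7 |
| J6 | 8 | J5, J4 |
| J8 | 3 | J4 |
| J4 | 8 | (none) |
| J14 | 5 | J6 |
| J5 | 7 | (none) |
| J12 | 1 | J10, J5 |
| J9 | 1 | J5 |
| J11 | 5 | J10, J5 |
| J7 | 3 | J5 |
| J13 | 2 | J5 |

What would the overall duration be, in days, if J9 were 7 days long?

Baseline: J4→J6→J14 = 8+8+5 = 21 → 21 days.
J9 is off the critical path — its longest chain is 8 days, giving 13 of slack.
That remains the longest chain; total 21 days.

21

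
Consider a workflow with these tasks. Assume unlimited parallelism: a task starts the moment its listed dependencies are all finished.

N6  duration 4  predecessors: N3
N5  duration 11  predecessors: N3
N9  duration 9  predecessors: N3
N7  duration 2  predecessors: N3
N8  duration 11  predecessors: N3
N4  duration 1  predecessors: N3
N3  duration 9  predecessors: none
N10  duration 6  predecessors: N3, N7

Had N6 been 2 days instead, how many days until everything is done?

20

Critical path before the change: N3→N5 = 9+11 = 20 giving 20 days.
The longest path through N6 is only 13 days, so N6 has float 7.
No other chain overtakes it, so the finish is 20 days.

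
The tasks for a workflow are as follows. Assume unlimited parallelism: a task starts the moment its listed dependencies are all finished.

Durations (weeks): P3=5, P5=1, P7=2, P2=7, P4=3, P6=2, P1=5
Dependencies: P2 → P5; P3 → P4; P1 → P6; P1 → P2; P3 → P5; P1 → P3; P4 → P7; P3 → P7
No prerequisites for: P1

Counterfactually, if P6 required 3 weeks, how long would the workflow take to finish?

The binding path is P1→P3→P4→P7 = 5+5+3+2 = 15; finish at 15 weeks.
The longest path through P6 is only 7 weeks, so P6 has float 8.
That remains the longest chain; total 15 weeks.

15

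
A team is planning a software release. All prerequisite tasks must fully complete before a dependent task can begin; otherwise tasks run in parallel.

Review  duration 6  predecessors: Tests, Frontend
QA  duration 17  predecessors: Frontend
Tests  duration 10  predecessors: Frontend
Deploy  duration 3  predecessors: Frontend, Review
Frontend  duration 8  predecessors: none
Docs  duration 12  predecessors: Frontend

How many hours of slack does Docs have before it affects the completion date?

The longest chain is Frontend→Tests→Review→Deploy = 8+10+6+3 = 27; overall finish 27 hours.
Longest path through Docs: 20 hours (earliest finish 20, latest finish 27).
Slack of Docs = 15 − 8 = 7 hours.

7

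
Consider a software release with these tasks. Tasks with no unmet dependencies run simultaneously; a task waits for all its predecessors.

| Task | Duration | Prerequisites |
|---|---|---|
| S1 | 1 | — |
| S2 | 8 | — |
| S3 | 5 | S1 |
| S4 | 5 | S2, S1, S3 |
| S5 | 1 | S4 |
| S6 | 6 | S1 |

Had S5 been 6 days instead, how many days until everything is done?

19

Actual critical path: S2→S4→S5 = 8+5+1 = 14 ⇒ 14 days.
S5 lies on that path, so at 6 days the path becomes 19 days.
No other chain overtakes it, so the finish is 19 days.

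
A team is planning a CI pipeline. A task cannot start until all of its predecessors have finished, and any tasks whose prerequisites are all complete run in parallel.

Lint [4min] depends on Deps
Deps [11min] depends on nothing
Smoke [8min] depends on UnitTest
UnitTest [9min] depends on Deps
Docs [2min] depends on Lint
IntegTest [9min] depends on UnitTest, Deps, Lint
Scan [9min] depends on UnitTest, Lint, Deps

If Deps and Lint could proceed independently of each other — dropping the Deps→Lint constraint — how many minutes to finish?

29

Before: longest chain Deps→UnitTest→IntegTest = 11+9+9 = 29, finish 29.
Without Deps→Lint, Lint's earliest start moves from 11 to 0.
After: Deps→UnitTest→IntegTest = 11+9+9 = 29 → 29 minutes.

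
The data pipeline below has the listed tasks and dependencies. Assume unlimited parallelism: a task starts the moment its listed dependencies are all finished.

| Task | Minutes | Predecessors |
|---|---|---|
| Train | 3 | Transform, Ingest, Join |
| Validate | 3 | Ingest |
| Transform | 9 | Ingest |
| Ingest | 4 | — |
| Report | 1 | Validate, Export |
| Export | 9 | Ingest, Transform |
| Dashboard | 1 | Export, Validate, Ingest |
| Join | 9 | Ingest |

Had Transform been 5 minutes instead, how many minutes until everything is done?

Critical path before the change: Ingest→Transform→Export→Report = 4+9+9+1 = 23 giving 23 minutes.
Since Transform is critical, the -4 change carries straight to that chain (now 19 minutes).
No other chain overtakes it, so the finish is 19 minutes.

19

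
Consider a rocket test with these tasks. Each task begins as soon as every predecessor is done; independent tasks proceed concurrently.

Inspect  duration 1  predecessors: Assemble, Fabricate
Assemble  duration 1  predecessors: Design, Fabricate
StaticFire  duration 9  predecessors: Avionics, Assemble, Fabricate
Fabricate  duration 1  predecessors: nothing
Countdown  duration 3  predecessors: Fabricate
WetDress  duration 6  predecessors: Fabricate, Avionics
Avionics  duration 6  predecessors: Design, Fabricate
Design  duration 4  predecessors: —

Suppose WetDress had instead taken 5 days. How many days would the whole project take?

The binding path is Design→Avionics→StaticFire = 4+6+9 = 19; finish at 19 days.
WetDress has 3 days of float (longest path through it is 16).
The critical path is still Design→Avionics→StaticFire; finish is now 19 days.

19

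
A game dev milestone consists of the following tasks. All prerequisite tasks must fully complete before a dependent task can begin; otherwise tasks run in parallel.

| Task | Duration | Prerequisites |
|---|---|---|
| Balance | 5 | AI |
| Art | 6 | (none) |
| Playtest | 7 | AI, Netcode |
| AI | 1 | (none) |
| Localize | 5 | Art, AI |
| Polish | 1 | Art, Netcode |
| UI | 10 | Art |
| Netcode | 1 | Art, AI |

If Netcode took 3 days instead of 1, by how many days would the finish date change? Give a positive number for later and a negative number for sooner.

Baseline: Art→UI = 6+10 = 16 → 16 days.
The longest path through Netcode is only 14 days, so Netcode has float 2.
No other chain overtakes it, so the finish is 16 days.
Change in finish: 16 − 16 = +0 days.

0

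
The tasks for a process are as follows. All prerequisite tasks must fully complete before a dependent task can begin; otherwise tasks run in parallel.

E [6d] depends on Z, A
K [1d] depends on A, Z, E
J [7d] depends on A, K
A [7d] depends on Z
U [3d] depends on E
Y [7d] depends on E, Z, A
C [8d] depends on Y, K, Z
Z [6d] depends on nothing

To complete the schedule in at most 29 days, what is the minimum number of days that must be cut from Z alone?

5

Current finish: 34 days; target: 29.
Z is on every critical path, so each day cut from Z cuts the finish by one (this holds down to a finish of 29).
Need 34 − 29 = 5 days off Z → Z becomes 1 day, finish becomes 29.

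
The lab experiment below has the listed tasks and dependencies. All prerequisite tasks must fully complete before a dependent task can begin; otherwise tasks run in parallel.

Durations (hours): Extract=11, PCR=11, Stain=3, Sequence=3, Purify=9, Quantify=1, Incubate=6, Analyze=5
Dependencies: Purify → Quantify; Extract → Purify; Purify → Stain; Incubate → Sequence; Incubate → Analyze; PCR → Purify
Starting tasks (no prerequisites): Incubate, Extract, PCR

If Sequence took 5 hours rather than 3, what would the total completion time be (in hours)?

23

Critical path before the change: Extract→Purify→Stain = 11+9+3 = 23 giving 23 hours.
Sequence is off the critical path — its longest chain is 9 hours, giving 14 of slack.
That remains the longest chain; total 23 hours.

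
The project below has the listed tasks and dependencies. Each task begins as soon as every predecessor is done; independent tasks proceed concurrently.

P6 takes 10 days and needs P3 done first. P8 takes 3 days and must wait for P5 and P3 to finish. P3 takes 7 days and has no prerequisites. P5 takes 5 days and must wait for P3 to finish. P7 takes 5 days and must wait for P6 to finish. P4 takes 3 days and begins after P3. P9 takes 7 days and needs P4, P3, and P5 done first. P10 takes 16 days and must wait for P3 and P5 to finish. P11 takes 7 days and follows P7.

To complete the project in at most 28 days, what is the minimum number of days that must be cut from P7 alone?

1

Current finish: 29 days; target: 28.
P7 is on every critical path, so each day cut from P7 cuts the finish by one (this holds down to a finish of 28).
Need 29 − 28 = 1 day off P7 → P7 becomes 4 days, finish becomes 28.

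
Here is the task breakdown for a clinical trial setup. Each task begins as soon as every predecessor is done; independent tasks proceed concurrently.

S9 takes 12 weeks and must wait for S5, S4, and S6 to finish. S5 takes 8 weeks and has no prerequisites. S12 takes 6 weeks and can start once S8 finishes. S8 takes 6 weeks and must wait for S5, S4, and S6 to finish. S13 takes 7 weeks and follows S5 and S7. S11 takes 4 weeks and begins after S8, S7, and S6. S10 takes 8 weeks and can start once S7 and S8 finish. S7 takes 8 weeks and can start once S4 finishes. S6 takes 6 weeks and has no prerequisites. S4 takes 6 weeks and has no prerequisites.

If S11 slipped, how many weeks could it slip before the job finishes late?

4

The longest chain is S4→S7→S10 = 6+8+8 = 22; overall finish 22 weeks.
Longest path through S11: 18 weeks (earliest finish 18, latest finish 22).
Slack of S11 = 18 − 14 = 4 weeks.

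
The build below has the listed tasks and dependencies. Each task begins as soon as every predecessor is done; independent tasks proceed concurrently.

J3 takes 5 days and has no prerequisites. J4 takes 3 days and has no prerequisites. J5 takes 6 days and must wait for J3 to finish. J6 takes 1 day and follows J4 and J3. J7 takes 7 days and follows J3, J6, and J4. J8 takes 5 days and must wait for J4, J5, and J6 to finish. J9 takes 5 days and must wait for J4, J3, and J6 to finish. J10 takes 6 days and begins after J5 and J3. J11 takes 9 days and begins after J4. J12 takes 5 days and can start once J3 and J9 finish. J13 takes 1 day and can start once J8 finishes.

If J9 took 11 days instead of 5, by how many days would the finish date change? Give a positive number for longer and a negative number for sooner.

Actual critical path: J3→J5→J8→J13 = 5+6+5+1 = 17 ⇒ 17 days.
The longest path through J9 is only 16 days, so J9 has float 1.
The binding chain switches to J3→J6→J9→J12 = 5+1+11+5 = 22; finish 22 days.
Change in finish: 22 − 17 = +5 days.

5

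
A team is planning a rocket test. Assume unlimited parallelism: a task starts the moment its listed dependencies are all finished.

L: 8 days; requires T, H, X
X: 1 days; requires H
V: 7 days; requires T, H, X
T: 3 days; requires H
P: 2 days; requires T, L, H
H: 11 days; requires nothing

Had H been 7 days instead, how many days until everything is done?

20

Critical path before the change: H→T→L→P = 11+3+8+2 = 24 giving 24 days.
H is on the critical path; changing it to 7 makes that path 20 days.
No other chain overtakes it, so the finish is 20 days.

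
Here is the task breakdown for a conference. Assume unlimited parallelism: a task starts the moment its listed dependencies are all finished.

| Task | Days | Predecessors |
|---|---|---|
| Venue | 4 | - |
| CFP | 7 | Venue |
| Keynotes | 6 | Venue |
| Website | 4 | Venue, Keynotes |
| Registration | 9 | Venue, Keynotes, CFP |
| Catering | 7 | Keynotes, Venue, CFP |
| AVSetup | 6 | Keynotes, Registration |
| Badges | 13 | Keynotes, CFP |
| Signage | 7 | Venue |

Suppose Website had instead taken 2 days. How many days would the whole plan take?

26

Critical path before the change: Venue→CFP→Registration→AVSetup = 4+7+9+6 = 26 giving 26 days.
The longest path through Website is only 14 days, so Website has float 12.
That remains the longest chain; total 26 days.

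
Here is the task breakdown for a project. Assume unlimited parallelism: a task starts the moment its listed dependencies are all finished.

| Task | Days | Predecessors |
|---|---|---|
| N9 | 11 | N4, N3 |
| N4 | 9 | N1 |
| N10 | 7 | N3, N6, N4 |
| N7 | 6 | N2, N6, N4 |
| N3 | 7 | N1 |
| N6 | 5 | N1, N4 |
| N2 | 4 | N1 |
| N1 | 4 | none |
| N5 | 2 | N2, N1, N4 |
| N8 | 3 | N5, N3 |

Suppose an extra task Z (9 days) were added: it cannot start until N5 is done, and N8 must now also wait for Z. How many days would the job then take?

Originally the job takes 25 days.
With Z inserted, N8 now waits for max(N5, N3, Z).
New critical path: N1→N4→N5→Z→N8 = 4+9+2+9+3 = 27 ⇒ 27 days.

27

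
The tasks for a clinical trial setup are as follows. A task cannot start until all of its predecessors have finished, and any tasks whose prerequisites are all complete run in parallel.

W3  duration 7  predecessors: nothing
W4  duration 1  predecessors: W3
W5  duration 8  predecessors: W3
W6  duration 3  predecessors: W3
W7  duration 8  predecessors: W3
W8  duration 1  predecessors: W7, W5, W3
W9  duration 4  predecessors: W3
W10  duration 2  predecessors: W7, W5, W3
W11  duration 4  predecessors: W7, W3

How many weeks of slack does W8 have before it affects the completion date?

3

The longest chain is W3→W7→W11 = 7+8+4 = 19; overall finish 19 weeks.
W8 finishes as early as 16 and must finish by 19.
Slack of W8 = 18 − 15 = 3 weeks.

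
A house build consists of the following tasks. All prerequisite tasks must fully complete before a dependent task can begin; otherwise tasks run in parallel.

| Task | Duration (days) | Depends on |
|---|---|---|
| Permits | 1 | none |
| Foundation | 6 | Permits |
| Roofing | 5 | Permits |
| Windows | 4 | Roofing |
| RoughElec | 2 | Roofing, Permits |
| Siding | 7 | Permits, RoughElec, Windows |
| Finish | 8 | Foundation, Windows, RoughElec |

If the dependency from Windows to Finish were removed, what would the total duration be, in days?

17

Before: longest chain Permits→Roofing→Windows→Finish = 1+5+4+8 = 18, finish 18.
Without Windows→Finish, Finish's earliest start moves from 10 to 8.
After: Permits→Roofing→Windows→Siding = 1+5+4+7 = 17 → 17 days.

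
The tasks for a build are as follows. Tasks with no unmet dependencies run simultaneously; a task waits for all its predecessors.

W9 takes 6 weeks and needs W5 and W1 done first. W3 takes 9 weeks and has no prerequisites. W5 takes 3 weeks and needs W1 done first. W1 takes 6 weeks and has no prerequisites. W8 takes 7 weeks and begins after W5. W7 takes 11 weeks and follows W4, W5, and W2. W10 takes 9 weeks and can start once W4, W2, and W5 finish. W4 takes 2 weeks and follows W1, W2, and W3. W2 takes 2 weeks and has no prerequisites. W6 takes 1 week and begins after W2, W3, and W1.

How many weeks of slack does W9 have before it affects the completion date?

Critical path: W3→W4→W7 = 9+2+11 = 22, so the finish is 22 weeks.
W9 finishes as early as 15 and must finish by 22.
Slack of W9 = 16 − 9 = 7 weeks.

7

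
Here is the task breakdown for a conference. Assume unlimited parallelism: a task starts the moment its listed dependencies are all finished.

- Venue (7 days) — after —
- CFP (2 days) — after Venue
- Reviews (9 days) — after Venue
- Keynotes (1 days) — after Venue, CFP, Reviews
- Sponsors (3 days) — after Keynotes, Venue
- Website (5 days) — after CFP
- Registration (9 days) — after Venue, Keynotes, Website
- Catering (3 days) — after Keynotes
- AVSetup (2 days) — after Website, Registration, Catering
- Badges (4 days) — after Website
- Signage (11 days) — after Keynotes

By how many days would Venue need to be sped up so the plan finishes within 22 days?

6

Current finish: 28 days; target: 22.
Venue is on every critical path, so each day cut from Venue cuts the finish by one (this holds down to a finish of 22).
Need 28 − 22 = 6 days off Venue → Venue becomes 1 day, finish becomes 22.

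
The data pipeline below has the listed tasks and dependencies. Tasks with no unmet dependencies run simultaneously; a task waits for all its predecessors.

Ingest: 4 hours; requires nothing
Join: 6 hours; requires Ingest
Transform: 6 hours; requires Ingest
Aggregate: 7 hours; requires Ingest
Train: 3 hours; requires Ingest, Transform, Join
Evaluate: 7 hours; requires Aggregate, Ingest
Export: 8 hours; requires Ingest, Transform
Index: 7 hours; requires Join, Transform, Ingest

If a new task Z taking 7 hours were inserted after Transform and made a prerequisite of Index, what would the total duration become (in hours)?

Originally the job takes 18 hours.
With Z inserted, Index now waits for max(Join, Transform, Ingest, Z).
New critical path: Ingest→Transform→Z→Index = 4+6+7+7 = 24 ⇒ 24 hours.

24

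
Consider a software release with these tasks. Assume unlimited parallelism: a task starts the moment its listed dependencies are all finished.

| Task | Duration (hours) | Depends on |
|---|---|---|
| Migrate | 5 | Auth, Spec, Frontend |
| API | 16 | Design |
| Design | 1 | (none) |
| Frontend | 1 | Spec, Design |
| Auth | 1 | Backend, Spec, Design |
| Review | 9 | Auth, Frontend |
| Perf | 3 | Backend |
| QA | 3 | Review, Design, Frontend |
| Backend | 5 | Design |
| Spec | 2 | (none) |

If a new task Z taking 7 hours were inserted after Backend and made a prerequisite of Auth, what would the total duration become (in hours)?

26

Originally the schedule takes 19 hours.
With Z inserted, Auth now waits for max(Backend, Spec, Design, Z).
New critical path: Design→Backend→Z→Auth→Review→QA = 1+5+7+1+9+3 = 26 ⇒ 26 hours.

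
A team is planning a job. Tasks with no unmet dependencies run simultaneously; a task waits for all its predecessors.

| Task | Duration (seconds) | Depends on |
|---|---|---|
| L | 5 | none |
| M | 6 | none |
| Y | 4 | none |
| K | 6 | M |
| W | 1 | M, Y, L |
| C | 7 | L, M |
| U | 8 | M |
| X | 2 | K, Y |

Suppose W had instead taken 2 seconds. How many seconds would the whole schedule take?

As given, the longest chain is M→K→X = 6+6+2 = 14, so the finish is 14 seconds.
The longest path through W is only 7 seconds, so W has float 7.
No other chain overtakes it, so the finish is 14 seconds.

14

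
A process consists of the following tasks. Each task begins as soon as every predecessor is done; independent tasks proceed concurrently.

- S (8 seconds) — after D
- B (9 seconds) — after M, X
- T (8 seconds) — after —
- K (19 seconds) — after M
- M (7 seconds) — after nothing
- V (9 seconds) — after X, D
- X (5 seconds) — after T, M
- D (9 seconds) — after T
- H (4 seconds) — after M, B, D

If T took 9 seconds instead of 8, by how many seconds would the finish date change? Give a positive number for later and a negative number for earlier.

1

Critical path before the change: T→X→B→H = 8+5+9+4 = 26 giving 26 seconds.
T lies on that path, so at 9 seconds the path becomes 27 seconds.
That remains the longest chain; total 27 seconds.
Change in finish: 27 − 26 = +1 seconds.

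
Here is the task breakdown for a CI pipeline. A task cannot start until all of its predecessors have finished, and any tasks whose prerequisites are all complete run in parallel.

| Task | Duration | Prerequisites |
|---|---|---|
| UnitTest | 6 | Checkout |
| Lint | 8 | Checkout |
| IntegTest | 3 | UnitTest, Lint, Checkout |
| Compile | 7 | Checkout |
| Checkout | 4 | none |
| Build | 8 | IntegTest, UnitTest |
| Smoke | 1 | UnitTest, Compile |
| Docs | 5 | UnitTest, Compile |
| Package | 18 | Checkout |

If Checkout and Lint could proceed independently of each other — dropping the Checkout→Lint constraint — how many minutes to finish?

With the dependency in place, Checkout→Lint→IntegTest→Build = 4+8+3+8 = 23 sets the finish at 23 minutes.
Without Checkout→Lint, Lint's earliest start moves from 4 to 0.
New critical path: Checkout→Package = 4+18 = 22 ⇒ 22 minutes.

22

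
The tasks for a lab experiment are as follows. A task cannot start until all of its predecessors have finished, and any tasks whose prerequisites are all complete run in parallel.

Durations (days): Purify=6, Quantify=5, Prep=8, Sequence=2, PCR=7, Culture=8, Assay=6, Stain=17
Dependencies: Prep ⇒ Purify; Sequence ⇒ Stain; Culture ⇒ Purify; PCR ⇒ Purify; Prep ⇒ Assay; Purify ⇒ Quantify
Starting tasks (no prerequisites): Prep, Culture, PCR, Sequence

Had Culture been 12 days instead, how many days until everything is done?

Actual critical path: Culture→Purify→Quantify = 8+6+5 = 19 ⇒ 19 days.
Culture is on the critical path; changing it to 12 makes that path 23 days.
No other chain overtakes it, so the finish is 23 days.

23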